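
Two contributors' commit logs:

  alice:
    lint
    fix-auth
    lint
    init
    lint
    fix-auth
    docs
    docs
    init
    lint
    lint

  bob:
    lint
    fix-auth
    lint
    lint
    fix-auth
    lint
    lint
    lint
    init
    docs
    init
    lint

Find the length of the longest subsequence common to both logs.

Match lint [1,1]; then fix-auth [2,2]; then lint [3,3]; then lint [5,4]; then fix-auth [6,5]; then docs [8,10]; then init [9,11]; then lint [11,12] — 8 commits in the same relative order in both. The LCS DP gives dp[11][12] = 8, so this is optimal.

8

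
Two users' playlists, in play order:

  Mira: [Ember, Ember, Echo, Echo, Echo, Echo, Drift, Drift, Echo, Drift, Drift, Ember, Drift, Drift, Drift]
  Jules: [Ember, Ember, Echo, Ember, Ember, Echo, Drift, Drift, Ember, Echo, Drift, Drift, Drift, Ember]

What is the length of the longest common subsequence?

10

Taking Ember (Mira #1, Jules #1), Ember (Mira #2, Jules #2), Echo (Mira #3, Jules #3), Echo (Mira #6, Jules #6), Drift (Mira #7, Jules #7), Drift (Mira #8, Jules #8), Echo (Mira #9, Jules #10), Drift (Mira #10, Jules #12), Drift (Mira #11, Jules #13), Ember (Mira #12, Jules #14) gives a common subsequence of length 10. Since dp[15][14] = 10, nothing longer is possible.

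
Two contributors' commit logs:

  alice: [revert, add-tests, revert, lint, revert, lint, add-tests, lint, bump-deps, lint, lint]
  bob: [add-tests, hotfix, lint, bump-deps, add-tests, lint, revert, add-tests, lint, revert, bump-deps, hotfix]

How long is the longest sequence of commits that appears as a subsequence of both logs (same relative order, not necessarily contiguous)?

Taking add-tests at alice[2]=bob[5], then lint at alice[4]=bob[6], then revert at alice[5]=bob[7], then add-tests at alice[7]=bob[8], then lint at alice[8]=bob[9], then bump-deps at alice[9]=bob[11] gives a common subsequence of length 6. The LCS DP gives dp[11][12] = 6, so this is optimal.

6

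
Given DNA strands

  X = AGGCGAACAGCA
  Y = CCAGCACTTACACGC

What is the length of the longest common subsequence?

Taking A (X #1, Y #3) → G (X #3, Y #4) → C (X #4, Y #5) → A (X #6, Y #6) → A (X #7, Y #10) → C (X #8, Y #11) → A (X #9, Y #12) → G (X #10, Y #14) → C (X #11, Y #15) gives a common subsequence of length 9. dp[12][15] = 9 confirms this is the maximum.

9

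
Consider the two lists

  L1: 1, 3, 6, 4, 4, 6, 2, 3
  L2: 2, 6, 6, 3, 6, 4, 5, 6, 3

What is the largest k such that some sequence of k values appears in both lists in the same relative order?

Let dp[i][j] be the LCS length of the first i values of L1 and the first j values of L2. dp[i][j] = dp[i-1][j-1]+1 when the i-th and j-th values match, else max(dp[i-1][j], dp[i][j-1]).
    ·  2  6  6  3  6  4  5  6  3
 ·  0  0  0  0  0  0  0  0  0  0
 1  0  0  0  0  0  0  0  0  0  0
 3  0  0  0  0  1  1  1  1  1  1
 6  0  0  1  1  1  2  2  2  2  2
 4  0  0  1  1  1  2  3  3  3  3
 4  0  0  1  1  1  2  3  3  3  3
 6  0  0  1  2  2  2  3  3  4  4
 2  0  1  1  2  2  2  3  3  4  4
 3  0  1  1  2  3  3  3  3  4  5
dp[8][9] = 5. One LCS (by backtracking along matches): 3, 6, 4, 6, 3.

5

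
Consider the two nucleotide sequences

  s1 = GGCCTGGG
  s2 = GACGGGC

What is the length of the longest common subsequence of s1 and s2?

5

Pick G at s1[1]=s2[1] → C at s1[4]=s2[3] → G at s1[6]=s2[4] → G at s1[7]=s2[5] → G at s1[8]=s2[6]; all 5 bases appear in both, in order. dp[8][7] = 5 confirms this is the maximum.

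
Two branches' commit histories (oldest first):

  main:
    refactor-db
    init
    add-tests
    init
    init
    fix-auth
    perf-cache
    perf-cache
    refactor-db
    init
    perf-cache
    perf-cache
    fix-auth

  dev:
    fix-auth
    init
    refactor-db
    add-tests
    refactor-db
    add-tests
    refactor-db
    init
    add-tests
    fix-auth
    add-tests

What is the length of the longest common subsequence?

Match refactor-db at main[1]=dev[5], add-tests at main[3]=dev[6], refactor-db at main[9]=dev[7], init at main[10]=dev[8], fix-auth at main[13]=dev[10] — 5 commits in the same relative order in both, and the DP table's final entry dp[13][11] is also 5, so no common subsequence is longer.

5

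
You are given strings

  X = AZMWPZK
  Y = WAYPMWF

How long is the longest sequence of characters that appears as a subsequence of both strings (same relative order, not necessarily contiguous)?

Taking A at X[1]=Y[2]; then M at X[3]=Y[5]; then W at X[4]=Y[6] gives a common subsequence of length 3. Since dp[7][7] = 3, nothing longer is possible.

3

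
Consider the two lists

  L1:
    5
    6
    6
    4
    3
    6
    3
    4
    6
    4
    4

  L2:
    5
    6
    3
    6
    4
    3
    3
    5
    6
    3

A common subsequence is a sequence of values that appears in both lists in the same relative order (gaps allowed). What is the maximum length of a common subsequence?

7

Match 5 [1,1], 6 [2,2], 6 [3,4], 4 [4,5], 3 [5,7], 6 [6,9], 3 [7,10] — 7 values in the same relative order in both. dp[11][10] = 7 confirms this is the maximum.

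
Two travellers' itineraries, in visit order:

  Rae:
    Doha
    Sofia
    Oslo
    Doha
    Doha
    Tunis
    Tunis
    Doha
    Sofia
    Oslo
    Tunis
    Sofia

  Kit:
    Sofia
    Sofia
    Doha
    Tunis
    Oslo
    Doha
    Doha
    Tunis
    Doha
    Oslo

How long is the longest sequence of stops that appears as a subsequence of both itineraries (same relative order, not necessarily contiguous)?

One common subsequence of length 7: Doha [1,3]; then Oslo [3,5]; then Doha [4,6]; then Doha [5,7]; then Tunis [7,8]; then Doha [8,9]; then Oslo [10,10]. Since dp[12][10] = 7, nothing longer is possible.

7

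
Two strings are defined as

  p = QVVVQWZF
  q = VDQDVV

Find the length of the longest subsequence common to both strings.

Pick Q (p #1, q #3) → V (p #3, q #5) → V (p #4, q #6); all 3 characters appear in both, in order. dp[8][6] = 3 confirms this is the maximum.

3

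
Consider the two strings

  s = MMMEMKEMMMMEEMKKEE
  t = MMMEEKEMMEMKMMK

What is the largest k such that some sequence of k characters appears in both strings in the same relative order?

Taking M at s[1]=t[1]; then M at s[2]=t[2]; then M at s[3]=t[3]; then E at s[4]=t[5]; then K at s[6]=t[6]; then E at s[7]=t[7]; then M at s[8]=t[8]; then M at s[9]=t[9]; then M at s[10]=t[11]; then M at s[11]=t[13]; then M at s[14]=t[14]; then K at s[16]=t[15] gives a common subsequence of length 12, and the DP table's final entry dp[18][15] is also 12, so no common subsequence is longer.

12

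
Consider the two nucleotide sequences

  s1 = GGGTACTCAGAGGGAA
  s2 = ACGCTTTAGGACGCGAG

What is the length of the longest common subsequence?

Pick G (s1 #1, s2 #3), G (s1 #2, s2 #9), G (s1 #3, s2 #10), A (s1 #5, s2 #11), C (s1 #6, s2 #12), C (s1 #8, s2 #14), G (s1 #10, s2 #15), A (s1 #11, s2 #16), G (s1 #14, s2 #17); all 9 bases appear in both, in order. The LCS DP gives dp[16][17] = 9, so this is optimal.

9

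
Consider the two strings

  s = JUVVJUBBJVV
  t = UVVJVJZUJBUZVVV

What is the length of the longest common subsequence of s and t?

Taking U at s[2]=t[1], V at s[3]=t[3], V at s[4]=t[5], J at s[5]=t[6], U at s[6]=t[8], B at s[7]=t[10], V at s[10]=t[14], V at s[11]=t[15] gives a common subsequence of length 8. dp[11][15] = 8 confirms this is the maximum.

8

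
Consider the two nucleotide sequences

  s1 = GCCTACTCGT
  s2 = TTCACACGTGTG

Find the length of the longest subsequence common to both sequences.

7

Taking C [2,3], then C [3,5], then A [5,6], then C [6,7], then T [7,9], then G [9,10], then T [10,11] gives a common subsequence of length 7, and the DP table's final entry dp[10][12] is also 7, so no common subsequence is longer.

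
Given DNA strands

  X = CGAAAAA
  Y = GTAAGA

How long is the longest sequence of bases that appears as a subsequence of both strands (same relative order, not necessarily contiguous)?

4

Match G [2,1]; then A [3,3]; then A [4,4]; then A [7,6] — 4 bases in the same relative order in both. dp[7][6] = 4 confirms this is the maximum.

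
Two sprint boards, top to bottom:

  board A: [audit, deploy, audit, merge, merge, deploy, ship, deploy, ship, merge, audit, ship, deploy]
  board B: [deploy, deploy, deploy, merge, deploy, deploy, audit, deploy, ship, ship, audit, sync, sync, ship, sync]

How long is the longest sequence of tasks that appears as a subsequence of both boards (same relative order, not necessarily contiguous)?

Taking deploy (board A #2, board B #6); then audit (board A #3, board B #7); then deploy (board A #6, board B #8); then ship (board A #7, board B #9); then ship (board A #9, board B #10); then audit (board A #11, board B #11); then ship (board A #12, board B #14) gives a common subsequence of length 7. dp[13][15] = 7 confirms this is the maximum.

7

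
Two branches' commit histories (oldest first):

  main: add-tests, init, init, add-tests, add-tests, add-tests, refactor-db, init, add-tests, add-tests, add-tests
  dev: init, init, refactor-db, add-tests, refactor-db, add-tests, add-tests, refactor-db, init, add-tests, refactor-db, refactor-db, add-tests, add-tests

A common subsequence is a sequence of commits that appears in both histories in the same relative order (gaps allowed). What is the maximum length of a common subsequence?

10

Taking init at main[2]=dev[1], then init at main[3]=dev[2], then add-tests at main[4]=dev[4], then add-tests at main[5]=dev[6], then add-tests at main[6]=dev[7], then refactor-db at main[7]=dev[8], then init at main[8]=dev[9], then add-tests at main[9]=dev[10], then add-tests at main[10]=dev[13], then add-tests at main[11]=dev[14] gives a common subsequence of length 10. dp[11][14] = 10 confirms this is the maximum.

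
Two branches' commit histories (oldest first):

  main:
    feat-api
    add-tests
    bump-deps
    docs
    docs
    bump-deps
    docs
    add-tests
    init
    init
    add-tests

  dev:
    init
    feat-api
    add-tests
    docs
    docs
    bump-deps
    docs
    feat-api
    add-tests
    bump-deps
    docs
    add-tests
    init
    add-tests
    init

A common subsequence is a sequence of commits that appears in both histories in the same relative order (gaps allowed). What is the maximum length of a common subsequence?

9

Match feat-api [1,2], add-tests [2,3], bump-deps [3,6], docs [4,7], bump-deps [6,10], docs [7,11], add-tests [8,12], init [9,13], init [10,15] — 9 commits in the same relative order in both. Since dp[11][15] = 9, nothing longer is possible.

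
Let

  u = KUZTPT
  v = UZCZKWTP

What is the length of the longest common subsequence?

4

Let dp[i][j] be the LCS length of the first i characters of u and the first j characters of v. dp[i][j] = dp[i-1][j-1]+1 when the i-th and j-th characters match, else max(dp[i-1][j], dp[i][j-1]).
    ·  U  Z  C  Z  K  W  T  P
 ·  0  0  0  0  0  0  0  0  0
 K  0  0  0  0  0  1  1  1  1
 U  0  1  1  1  1  1  1  1  1
 Z  0  1  2  2  2  2  2  2  2
 T  0  1  2  2  2  2  2  3  3
 P  0  1  2  2  2  2  2  3  4
 T  0  1  2  2  2  2  2  3  4
dp[6][8] = 4. One LCS (by backtracking along matches): UZTP.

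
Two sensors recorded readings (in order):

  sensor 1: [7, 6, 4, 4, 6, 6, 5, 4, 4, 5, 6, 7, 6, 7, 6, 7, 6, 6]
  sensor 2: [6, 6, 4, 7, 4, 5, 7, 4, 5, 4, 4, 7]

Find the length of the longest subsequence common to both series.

Taking 7 at sensor 1[1]=sensor 2[4], then 4 at sensor 1[3]=sensor 2[5], then 4 at sensor 1[4]=sensor 2[8], then 5 at sensor 1[7]=sensor 2[9], then 4 at sensor 1[8]=sensor 2[10], then 4 at sensor 1[9]=sensor 2[11], then 7 at sensor 1[16]=sensor 2[12] gives a common subsequence of length 7. Since dp[18][12] = 7, nothing longer is possible.

7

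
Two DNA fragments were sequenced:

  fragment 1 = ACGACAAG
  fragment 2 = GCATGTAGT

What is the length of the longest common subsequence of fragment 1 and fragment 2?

Match G at fragment 1[3]=fragment 2[1], then C at fragment 1[5]=fragment 2[2], then A at fragment 1[6]=fragment 2[3], then A at fragment 1[7]=fragment 2[7], then G at fragment 1[8]=fragment 2[8] — 5 bases in the same relative order in both. dp[8][9] = 5 confirms this is the maximum.

5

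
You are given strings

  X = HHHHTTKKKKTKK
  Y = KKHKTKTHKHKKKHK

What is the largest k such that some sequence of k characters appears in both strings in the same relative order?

Match H [1,3] → T [5,5] → T [6,7] → K [7,9] → K [8,11] → K [9,12] → K [10,13] → K [13,15] — 8 characters in the same relative order in both. The LCS DP gives dp[13][15] = 8, so this is optimal.

8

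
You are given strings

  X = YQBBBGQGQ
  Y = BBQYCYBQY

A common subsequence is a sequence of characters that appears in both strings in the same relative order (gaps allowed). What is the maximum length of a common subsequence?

Pick B [3,1]; then B [4,2]; then B [5,7]; then Q [7,8]; all 4 characters appear in both, in order. Since dp[9][9] = 4, nothing longer is possible.

4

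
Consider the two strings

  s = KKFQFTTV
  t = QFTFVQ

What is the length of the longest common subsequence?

4

Pick Q [4,1] → F [5,2] → T [6,3] → V [8,5]; all 4 characters appear in both, in order. dp[8][6] = 4 confirms this is the maximum.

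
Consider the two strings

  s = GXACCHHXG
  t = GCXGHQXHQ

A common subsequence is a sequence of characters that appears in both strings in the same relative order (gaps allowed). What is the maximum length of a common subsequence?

4

Match G at s[1]=t[1], X at s[2]=t[3], H at s[6]=t[5], H at s[7]=t[8] — 4 characters in the same relative order in both. dp[9][9] = 4 confirms this is the maximum.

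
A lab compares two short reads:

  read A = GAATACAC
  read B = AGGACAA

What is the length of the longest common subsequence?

4

Taking G (read A #1, read B #3), A (read A #2, read B #4), A (read A #5, read B #6), A (read A #7, read B #7) gives a common subsequence of length 4, and the DP table's final entry dp[8][7] is also 4, so no common subsequence is longer.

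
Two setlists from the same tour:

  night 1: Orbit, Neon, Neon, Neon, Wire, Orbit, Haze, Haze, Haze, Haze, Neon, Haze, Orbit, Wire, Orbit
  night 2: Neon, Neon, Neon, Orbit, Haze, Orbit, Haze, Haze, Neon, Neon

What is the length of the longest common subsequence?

One common subsequence of length 8: Neon at night 1[2]=night 2[1], Neon at night 1[3]=night 2[2], Neon at night 1[4]=night 2[3], Orbit at night 1[6]=night 2[4], Haze at night 1[7]=night 2[5], Haze at night 1[8]=night 2[7], Haze at night 1[9]=night 2[8], Neon at night 1[11]=night 2[10]. The LCS DP gives dp[15][10] = 8, so this is optimal.

8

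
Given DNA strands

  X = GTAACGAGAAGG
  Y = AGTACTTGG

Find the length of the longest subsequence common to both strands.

One common subsequence of length 6: G [1,2]; then T [2,3]; then A [4,4]; then C [5,5]; then G [11,8]; then G [12,9]. dp[12][9] = 6 confirms this is the maximum.

6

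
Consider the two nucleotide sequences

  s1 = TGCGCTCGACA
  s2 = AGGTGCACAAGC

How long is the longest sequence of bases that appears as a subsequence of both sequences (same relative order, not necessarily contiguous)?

Taking G at s1[2]=s2[2], G at s1[4]=s2[3], T at s1[6]=s2[4], C at s1[7]=s2[6], A at s1[9]=s2[7], C at s1[10]=s2[8], A at s1[11]=s2[10] gives a common subsequence of length 7. dp[11][12] = 7 confirms this is the maximum.

7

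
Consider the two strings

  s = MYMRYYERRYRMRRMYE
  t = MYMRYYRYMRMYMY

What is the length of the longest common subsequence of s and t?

Match M [1,1], Y [2,2], M [3,3], R [4,4], Y [5,5], Y [6,6], R [9,7], Y [10,8], R [11,10], M [12,11], M [15,13], Y [16,14] — 12 characters in the same relative order in both, and the DP table's final entry dp[17][14] is also 12, so no common subsequence is longer.

12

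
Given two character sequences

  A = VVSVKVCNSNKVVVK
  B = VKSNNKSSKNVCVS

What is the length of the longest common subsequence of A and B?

Match V at A[1]=B[1], then S at A[3]=B[3], then K at A[5]=B[6], then S at A[9]=B[8], then N at A[10]=B[10], then V at A[12]=B[11], then V at A[13]=B[13] — 7 characters in the same relative order in both. dp[15][14] = 7 confirms this is the maximum.

7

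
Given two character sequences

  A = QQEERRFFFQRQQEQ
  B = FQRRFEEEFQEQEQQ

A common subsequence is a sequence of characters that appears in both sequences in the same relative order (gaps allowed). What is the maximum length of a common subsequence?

Match Q [2,2], then R [5,3], then R [6,4], then F [7,5], then F [9,9], then Q [10,10], then Q [12,12], then Q [13,14], then Q [15,15] — 9 characters in the same relative order in both. The LCS DP gives dp[15][15] = 9, so this is optimal.

9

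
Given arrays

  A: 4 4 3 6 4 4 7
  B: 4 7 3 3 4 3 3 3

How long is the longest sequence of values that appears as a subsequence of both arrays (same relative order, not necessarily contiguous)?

3

Taking 4 at A[1]=B[1] → 4 at A[2]=B[5] → 3 at A[3]=B[8] gives a common subsequence of length 3, and the DP table's final entry dp[7][8] is also 3, so no common subsequence is longer.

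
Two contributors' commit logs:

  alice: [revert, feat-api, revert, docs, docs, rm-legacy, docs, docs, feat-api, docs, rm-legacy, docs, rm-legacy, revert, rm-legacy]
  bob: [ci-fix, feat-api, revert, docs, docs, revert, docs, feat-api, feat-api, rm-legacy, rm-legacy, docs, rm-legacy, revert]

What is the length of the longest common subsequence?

Pick feat-api at alice[2]=bob[2] → revert at alice[3]=bob[3] → docs at alice[4]=bob[4] → docs at alice[5]=bob[5] → docs at alice[7]=bob[7] → feat-api at alice[9]=bob[9] → rm-legacy at alice[11]=bob[11] → docs at alice[12]=bob[12] → rm-legacy at alice[13]=bob[13] → revert at alice[14]=bob[14]; all 10 commits appear in both, in order. The LCS DP gives dp[15][14] = 10, so this is optimal.

10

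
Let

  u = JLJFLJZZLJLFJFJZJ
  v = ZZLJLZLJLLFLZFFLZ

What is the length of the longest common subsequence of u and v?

10

Taking L at u[2]=v[3], J at u[3]=v[4], L at u[5]=v[5], Z at u[8]=v[6], L at u[9]=v[7], J at u[10]=v[8], L at u[11]=v[12], F at u[12]=v[14], F at u[14]=v[15], Z at u[16]=v[17] gives a common subsequence of length 10. dp[17][17] = 10 confirms this is the maximum.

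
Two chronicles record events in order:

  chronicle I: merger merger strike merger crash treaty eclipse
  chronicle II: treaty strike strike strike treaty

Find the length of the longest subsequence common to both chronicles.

2

One common subsequence of length 2: strike [3,4] → treaty [6,5]. The LCS DP gives dp[7][5] = 2, so this is optimal.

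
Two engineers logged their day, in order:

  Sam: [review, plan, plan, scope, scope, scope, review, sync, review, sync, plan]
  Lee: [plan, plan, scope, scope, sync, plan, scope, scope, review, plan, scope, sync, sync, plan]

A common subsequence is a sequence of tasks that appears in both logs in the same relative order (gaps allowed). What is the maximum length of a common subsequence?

9

Taking plan [2,1], plan [3,2], scope [4,4], scope [5,7], scope [6,8], review [7,9], sync [8,12], sync [10,13], plan [11,14] gives a common subsequence of length 9. Since dp[11][14] = 9, nothing longer is possible.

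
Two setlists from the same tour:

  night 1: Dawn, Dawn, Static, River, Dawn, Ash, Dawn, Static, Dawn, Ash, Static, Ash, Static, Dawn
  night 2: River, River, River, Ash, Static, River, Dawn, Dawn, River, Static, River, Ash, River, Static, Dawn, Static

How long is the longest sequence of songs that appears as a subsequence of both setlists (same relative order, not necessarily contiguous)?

One common subsequence of length 8: Dawn [1,7], then Dawn [2,8], then Static [3,10], then River [4,11], then Ash [6,12], then Static [8,14], then Dawn [9,15], then Static [13,16], and the DP table's final entry dp[14][16] is also 8, so no common subsequence is longer.

8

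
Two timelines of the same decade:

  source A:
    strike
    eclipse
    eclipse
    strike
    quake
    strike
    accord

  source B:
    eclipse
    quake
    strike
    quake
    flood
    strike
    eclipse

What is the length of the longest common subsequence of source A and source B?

4

Match eclipse (source A #2, source B #1) → strike (source A #4, source B #3) → quake (source A #5, source B #4) → strike (source A #6, source B #6) — 4 events in the same relative order in both, and the DP table's final entry dp[7][7] is also 4, so no common subsequence is longer.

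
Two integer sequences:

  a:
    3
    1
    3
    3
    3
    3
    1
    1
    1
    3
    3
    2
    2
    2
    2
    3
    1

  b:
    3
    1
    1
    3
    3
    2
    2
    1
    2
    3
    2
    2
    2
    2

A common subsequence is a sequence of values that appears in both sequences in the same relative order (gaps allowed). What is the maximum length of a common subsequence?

Match 3 at a[1]=b[1], then 1 at a[2]=b[3], then 3 at a[3]=b[4], then 3 at a[4]=b[5], then 1 at a[7]=b[8], then 3 at a[11]=b[10], then 2 at a[12]=b[11], then 2 at a[13]=b[12], then 2 at a[14]=b[13], then 2 at a[15]=b[14] — 10 values in the same relative order in both. Since dp[17][14] = 10, nothing longer is possible.

10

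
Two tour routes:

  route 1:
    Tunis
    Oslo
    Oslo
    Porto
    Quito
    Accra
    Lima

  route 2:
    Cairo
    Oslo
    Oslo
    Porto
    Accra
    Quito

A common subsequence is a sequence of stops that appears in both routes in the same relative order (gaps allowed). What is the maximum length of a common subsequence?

4

Pick Oslo at route 1[2]=route 2[2] → Oslo at route 1[3]=route 2[3] → Porto at route 1[4]=route 2[4] → Quito at route 1[5]=route 2[6]; all 4 stops appear in both, in order. dp[7][6] = 4 confirms this is the maximum.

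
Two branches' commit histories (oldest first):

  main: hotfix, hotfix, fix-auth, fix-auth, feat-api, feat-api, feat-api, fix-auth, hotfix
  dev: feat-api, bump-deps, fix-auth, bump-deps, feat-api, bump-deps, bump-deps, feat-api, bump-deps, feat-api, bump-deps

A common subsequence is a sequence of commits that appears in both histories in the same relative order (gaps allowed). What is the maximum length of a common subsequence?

Match fix-auth at main[3]=dev[3] → feat-api at main[5]=dev[5] → feat-api at main[6]=dev[8] → feat-api at main[7]=dev[10] — 4 commits in the same relative order in both. Since dp[9][11] = 4, nothing longer is possible.

4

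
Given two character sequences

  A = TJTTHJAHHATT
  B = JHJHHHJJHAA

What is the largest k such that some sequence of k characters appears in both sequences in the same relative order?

Let dp[i][j] be the LCS length of the first i characters of A and the first j characters of B. dp[i][j] = dp[i-1][j-1]+1 when the i-th and j-th characters match, else max(dp[i-1][j], dp[i][j-1]).
    ·  J  H  J  H  H  H  J  J  H  A  A
 ·  0  0  0  0  0  0  0  0  0  0  0  0
 T  0  0  0  0  0  0  0  0  0  0  0  0
 J  0  1  1  1  1  1  1  1  1  1  1  1
 T  0  1  1  1  1  1  1  1  1  1  1  1
 T  0  1  1  1  1  1  1  1  1  1  1  1
 H  0  1  2  2  2  2  2  2  2  2  2  2
 J  0  1  2  3  3  3  3  3  3  3  3  3
 A  0  1  2  3  3  3  3  3  3  3  4  4
 H  0  1  2  3  4  4  4  4  4  4  4  4
 H  0  1  2  3  4  5  5  5  5  5  5  5
 A  0  1  2  3  4  5  5  5  5  5  6  6
 T  0  1  2  3  4  5  5  5  5  5  6  6
 T  0  1  2  3  4  5  5  5  5  5  6  6
dp[12][11] = 6. One LCS (by backtracking along matches): JHJHHA.

6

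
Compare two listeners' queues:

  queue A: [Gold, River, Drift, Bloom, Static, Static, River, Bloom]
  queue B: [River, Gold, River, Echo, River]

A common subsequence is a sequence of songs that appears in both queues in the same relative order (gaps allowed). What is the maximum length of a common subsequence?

Pick Gold at queue A[1]=queue B[2], River at queue A[2]=queue B[3], River at queue A[7]=queue B[5]; all 3 songs appear in both, in order, and the DP table's final entry dp[8][5] is also 3, so no common subsequence is longer.

3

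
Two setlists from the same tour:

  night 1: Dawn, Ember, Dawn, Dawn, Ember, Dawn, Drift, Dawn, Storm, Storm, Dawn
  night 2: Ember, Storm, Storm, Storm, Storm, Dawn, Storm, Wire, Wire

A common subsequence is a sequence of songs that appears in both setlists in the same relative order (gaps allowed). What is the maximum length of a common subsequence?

Match Ember [2,1]; then Storm [9,4]; then Storm [10,5]; then Dawn [11,6] — 4 songs in the same relative order in both. Since dp[11][9] = 4, nothing longer is possible.

4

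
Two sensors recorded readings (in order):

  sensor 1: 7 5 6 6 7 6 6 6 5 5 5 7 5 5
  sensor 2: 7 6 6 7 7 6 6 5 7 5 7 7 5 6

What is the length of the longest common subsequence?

Match 7 (sensor 1 #1, sensor 2 #1), 6 (sensor 1 #3, sensor 2 #2), 6 (sensor 1 #4, sensor 2 #3), 7 (sensor 1 #5, sensor 2 #5), 6 (sensor 1 #7, sensor 2 #6), 6 (sensor 1 #8, sensor 2 #7), 5 (sensor 1 #9, sensor 2 #8), 5 (sensor 1 #10, sensor 2 #10), 7 (sensor 1 #12, sensor 2 #12), 5 (sensor 1 #13, sensor 2 #13) — 10 values in the same relative order in both. The LCS DP gives dp[14][14] = 10, so this is optimal.

10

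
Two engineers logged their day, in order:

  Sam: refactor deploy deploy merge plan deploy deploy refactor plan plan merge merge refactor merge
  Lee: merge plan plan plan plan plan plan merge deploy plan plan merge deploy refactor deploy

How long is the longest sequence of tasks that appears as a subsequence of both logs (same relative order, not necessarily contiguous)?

Pick merge at Sam[4]=Lee[1], then plan at Sam[5]=Lee[7], then deploy at Sam[7]=Lee[9], then plan at Sam[9]=Lee[10], then plan at Sam[10]=Lee[11], then merge at Sam[11]=Lee[12], then refactor at Sam[13]=Lee[14]; all 7 tasks appear in both, in order. dp[14][15] = 7 confirms this is the maximum.

7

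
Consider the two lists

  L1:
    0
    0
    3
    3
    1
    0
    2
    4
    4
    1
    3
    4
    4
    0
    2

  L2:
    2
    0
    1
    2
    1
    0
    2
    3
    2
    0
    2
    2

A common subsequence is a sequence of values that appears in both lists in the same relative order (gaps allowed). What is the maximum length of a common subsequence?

Taking 0 [1,2] → 1 [5,5] → 0 [6,6] → 2 [7,7] → 3 [11,8] → 0 [14,10] → 2 [15,12] gives a common subsequence of length 7. dp[15][12] = 7 confirms this is the maximum.

7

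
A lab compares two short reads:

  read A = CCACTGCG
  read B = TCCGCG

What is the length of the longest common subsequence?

5

Pick C [2,2] → C [4,3] → G [6,4] → C [7,5] → G [8,6]; all 5 bases appear in both, in order. Since dp[8][6] = 5, nothing longer is possible.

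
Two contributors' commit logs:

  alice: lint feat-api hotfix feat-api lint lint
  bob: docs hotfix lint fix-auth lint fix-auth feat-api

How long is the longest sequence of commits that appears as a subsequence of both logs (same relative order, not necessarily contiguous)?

3

One common subsequence of length 3: hotfix (alice #3, bob #2); then lint (alice #5, bob #3); then lint (alice #6, bob #5). Since dp[6][7] = 3, nothing longer is possible.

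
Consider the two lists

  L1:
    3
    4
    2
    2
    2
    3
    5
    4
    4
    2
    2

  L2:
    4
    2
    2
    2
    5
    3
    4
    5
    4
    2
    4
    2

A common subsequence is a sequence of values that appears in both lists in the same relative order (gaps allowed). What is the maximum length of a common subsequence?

Let dp[i][j] be the LCS length of the first i values of L1 and the first j values of L2. dp[i][j] = dp[i-1][j-1]+1 when the i-th and j-th values match, else max(dp[i-1][j], dp[i][j-1]).
    ·  4  2  2  2  5  3  4  5  4  2  4  2
 ·  0  0  0  0  0  0  0  0  0  0  0  0  0
 3  0  0  0  0  0  0  1  1  1  1  1  1  1
 4  0  1  1  1  1  1  1  2  2  2  2  2  2
 2  0  1  2  2  2  2  2  2  2  2  3  3  3
 2  0  1  2  3  3  3  3  3  3  3  3  3  4
 2  0  1  2  3  4  4  4  4  4  4  4  4  4
 3  0  1  2  3  4  4  5  5  5  5  5  5  5
 5  0  1  2  3  4  5  5  5  6  6  6  6  6
 4  0  1  2  3  4  5  5  6  6  7  7  7  7
 4  0  1  2  3  4  5  5  6  6  7  7  8  8
 2  0  1  2  3  4  5  5  6  6  7  8  8  9
 2  0  1  2  3  4  5  5  6  6  7  8  8  9
dp[11][12] = 9. One LCS (by backtracking along matches): 4, 2, 2, 2, 3, 5, 4, 4, 2.

9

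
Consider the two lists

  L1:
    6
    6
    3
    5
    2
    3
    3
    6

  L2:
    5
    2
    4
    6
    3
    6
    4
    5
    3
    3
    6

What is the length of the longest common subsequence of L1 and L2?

6

Pick 6 at L1[1]=L2[4] → 6 at L1[2]=L2[6] → 5 at L1[4]=L2[8] → 3 at L1[6]=L2[9] → 3 at L1[7]=L2[10] → 6 at L1[8]=L2[11]; all 6 values appear in both, in order. Since dp[8][11] = 6, nothing longer is possible.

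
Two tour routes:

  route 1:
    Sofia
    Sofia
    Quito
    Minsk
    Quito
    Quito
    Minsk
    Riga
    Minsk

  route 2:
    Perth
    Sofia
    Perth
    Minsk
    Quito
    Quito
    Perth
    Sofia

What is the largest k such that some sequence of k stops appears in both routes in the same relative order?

4

Taking Sofia (route 1 #1, route 2 #2), then Minsk (route 1 #4, route 2 #4), then Quito (route 1 #5, route 2 #5), then Quito (route 1 #6, route 2 #6) gives a common subsequence of length 4. dp[9][8] = 4 confirms this is the maximum.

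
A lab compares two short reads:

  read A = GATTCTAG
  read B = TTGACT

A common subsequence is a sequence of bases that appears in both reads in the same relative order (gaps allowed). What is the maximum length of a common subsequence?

Match G at read A[1]=read B[3], then A at read A[2]=read B[4], then C at read A[5]=read B[5], then T at read A[6]=read B[6] — 4 bases in the same relative order in both. dp[8][6] = 4 confirms this is the maximum.

4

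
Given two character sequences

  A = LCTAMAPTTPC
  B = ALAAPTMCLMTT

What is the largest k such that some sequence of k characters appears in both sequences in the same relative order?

Let dp[i][j] be the LCS length of the first i characters of A and the first j characters of B. dp[i][j] = dp[i-1][j-1]+1 when the i-th and j-th characters match, else max(dp[i-1][j], dp[i][j-1]).
    ·  A  L  A  A  P  T  M  C  L  M  T  T
 ·  0  0  0  0  0  0  0  0  0  0  0  0  0
 L  0  0  1  1  1  1  1  1  1  1  1  1  1
 C  0  0  1  1  1  1  1  1  2  2  2  2  2
 T  0  0  1  1  1  1  2  2  2  2  2  3  3
 A  0  1  1  2  2  2  2  2  2  2  2  3  3
 M  0  1  1  2  2  2  2  3  3  3  3  3  3
 A  0  1  1  2  3  3  3  3  3  3  3  3  3
 P  0  1  1  2  3  4  4  4  4  4  4  4  4
 T  0  1  1  2  3  4  5  5  5  5  5  5  5
 T  0  1  1  2  3  4  5  5  5  5  5  6  6
 P  0  1  1  2  3  4  5  5  5  5  5  6  6
 C  0  1  1  2  3  4  5  5  6  6  6  6  6
dp[11][12] = 6. One LCS (by backtracking along matches): LAAPTT.

6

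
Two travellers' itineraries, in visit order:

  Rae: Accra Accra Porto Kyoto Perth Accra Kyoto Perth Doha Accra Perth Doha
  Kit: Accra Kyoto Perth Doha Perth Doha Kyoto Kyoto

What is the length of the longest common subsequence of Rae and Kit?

6

Match Accra [6,1] → Kyoto [7,2] → Perth [8,3] → Doha [9,4] → Perth [11,5] → Doha [12,6] — 6 stops in the same relative order in both. dp[12][8] = 6 confirms this is the maximum.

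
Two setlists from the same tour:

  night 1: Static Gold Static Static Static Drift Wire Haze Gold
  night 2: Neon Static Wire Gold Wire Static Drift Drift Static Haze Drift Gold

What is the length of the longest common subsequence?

6

Taking Static at night 1[1]=night 2[2]; then Gold at night 1[2]=night 2[4]; then Static at night 1[3]=night 2[6]; then Static at night 1[4]=night 2[9]; then Drift at night 1[6]=night 2[11]; then Gold at night 1[9]=night 2[12] gives a common subsequence of length 6. Since dp[9][12] = 6, nothing longer is possible.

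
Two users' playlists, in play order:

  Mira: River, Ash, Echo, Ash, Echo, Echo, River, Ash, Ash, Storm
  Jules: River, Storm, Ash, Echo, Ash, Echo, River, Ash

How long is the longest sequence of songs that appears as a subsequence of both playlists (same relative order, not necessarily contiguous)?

Pick River at Mira[1]=Jules[1], Ash at Mira[2]=Jules[3], Echo at Mira[3]=Jules[4], Ash at Mira[4]=Jules[5], Echo at Mira[6]=Jules[6], River at Mira[7]=Jules[7], Ash at Mira[9]=Jules[8]; all 7 songs appear in both, in order. dp[10][8] = 7 confirms this is the maximum.

7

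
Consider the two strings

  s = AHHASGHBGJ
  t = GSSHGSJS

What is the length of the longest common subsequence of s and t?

4

Let dp[i][j] be the LCS length of the first i characters of s and the first j characters of t. dp[i][j] = dp[i-1][j-1]+1 when the i-th and j-th characters match, else max(dp[i-1][j], dp[i][j-1]).
    ·  G  S  S  H  G  S  J  S
 ·  0  0  0  0  0  0  0  0  0
 A  0  0  0  0  0  0  0  0  0
 H  0  0  0  0  1  1  1  1  1
 H  0  0  0  0  1  1  1  1  1
 A  0  0  0  0  1  1  1  1  1
 S  0  0  1  1  1  1  2  2  2
 G  0  1  1  1  1  2  2  2  2
 H  0  1  1  1  2  2  2  2  2
 B  0  1  1  1  2  2  2  2  2
 G  0  1  1  1  2  3  3  3  3
 J  0  1  1  1  2  3  3  4  4
dp[10][8] = 4. One LCS (by backtracking along matches): SHGJ.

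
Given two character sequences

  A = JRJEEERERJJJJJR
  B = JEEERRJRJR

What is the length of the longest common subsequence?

9

Let dp[i][j] be the LCS length of the first i characters of A and the first j characters of B. dp[i][j] = dp[i-1][j-1]+1 when the i-th and j-th characters match, else max(dp[i-1][j], dp[i][j-1]).
    ·  J  E  E  E  R  R  J  R  J  R
 ·  0  0  0  0  0  0  0  0  0  0  0
 J  0  1  1  1  1  1  1  1  1  1  1
 R  0  1  1  1  1  2  2  2  2  2  2
 J  0  1  1  1  1  2  2  3  3  3  3
 E  0  1  2  2  2  2  2  3  3  3  3
 E  0  1  2  3  3  3  3  3  3  3  3
 E  0  1  2  3  4  4  4  4  4  4  4
 R  0  1  2  3  4  5  5  5  5  5  5
 E  0  1  2  3  4  5  5  5  5  5  5
 R  0  1  2  3  4  5  6  6  6  6  6
 J  0  1  2  3  4  5  6  7  7  7  7
 J  0  1  2  3  4  5  6  7  7  8  8
 J  0  1  2  3  4  5  6  7  7  8  8
 J  0  1  2  3  4  5  6  7  7  8  8
 J  0  1  2  3  4  5  6  7  7  8  8
 R  0  1  2  3  4  5  6  7  8  8  9
dp[15][10] = 9. One LCS (by backtracking along matches): JEEERRJJR.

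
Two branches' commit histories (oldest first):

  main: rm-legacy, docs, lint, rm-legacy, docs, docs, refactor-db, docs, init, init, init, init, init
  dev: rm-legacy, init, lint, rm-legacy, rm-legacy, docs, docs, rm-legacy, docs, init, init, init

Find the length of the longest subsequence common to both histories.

9

Match rm-legacy [1,1]; then lint [3,3]; then rm-legacy [4,5]; then docs [5,6]; then docs [6,7]; then docs [8,9]; then init [11,10]; then init [12,11]; then init [13,12] — 9 commits in the same relative order in both. Since dp[13][12] = 9, nothing longer is possible.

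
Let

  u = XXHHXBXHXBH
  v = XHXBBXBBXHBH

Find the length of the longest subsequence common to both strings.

8

Let dp[i][j] be the LCS length of the first i characters of u and the first j characters of v. dp[i][j] = dp[i-1][j-1]+1 when the i-th and j-th characters match, else max(dp[i-1][j], dp[i][j-1]).
    ·  X  H  X  B  B  X  B  B  X  H  B  H
 ·  0  0  0  0  0  0  0  0  0  0  0  0  0
 X  0  1  1  1  1  1  1  1  1  1  1  1  1
 X  0  1  1  2  2  2  2  2  2  2  2  2  2
 H  0  1  2  2  2  2  2  2  2  2  3  3  3
 H  0  1  2  2  2  2  2  2  2  2  3  3  4
 X  0  1  2  3  3  3  3  3  3  3  3  3  4
 B  0  1  2  3  4  4  4  4  4  4  4  4  4
 X  0  1  2  3  4  4  5  5  5  5  5  5  5
 H  0  1  2  3  4  4  5  5  5  5  6  6  6
 X  0  1  2  3  4  4  5  5  5  6  6  6  6
 B  0  1  2  3  4  5  5  6  6  6  6  7  7
 H  0  1  2  3  4  5  5  6  6  6  7  7  8
dp[11][12] = 8. One LCS (by backtracking along matches): XXXBXHBH.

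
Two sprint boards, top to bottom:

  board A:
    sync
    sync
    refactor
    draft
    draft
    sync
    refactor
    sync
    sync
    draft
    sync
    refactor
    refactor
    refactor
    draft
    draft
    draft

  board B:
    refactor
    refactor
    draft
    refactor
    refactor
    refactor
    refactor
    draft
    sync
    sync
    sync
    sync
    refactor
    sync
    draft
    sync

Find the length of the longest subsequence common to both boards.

9

Match refactor [3,2] → draft [4,3] → draft [5,8] → sync [6,9] → sync [8,10] → sync [9,11] → sync [11,12] → refactor [12,13] → draft [15,15] — 9 tasks in the same relative order in both. Since dp[17][16] = 9, nothing longer is possible.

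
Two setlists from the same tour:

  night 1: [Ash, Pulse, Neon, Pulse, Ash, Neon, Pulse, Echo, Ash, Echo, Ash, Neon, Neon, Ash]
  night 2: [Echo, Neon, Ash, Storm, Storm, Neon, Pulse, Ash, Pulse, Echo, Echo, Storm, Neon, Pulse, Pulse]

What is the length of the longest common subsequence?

Match Ash at night 1[1]=night 2[3], then Neon at night 1[3]=night 2[6], then Pulse at night 1[4]=night 2[7], then Ash at night 1[5]=night 2[8], then Pulse at night 1[7]=night 2[9], then Echo at night 1[8]=night 2[10], then Echo at night 1[10]=night 2[11], then Neon at night 1[12]=night 2[13] — 8 songs in the same relative order in both. Since dp[14][15] = 8, nothing longer is possible.

8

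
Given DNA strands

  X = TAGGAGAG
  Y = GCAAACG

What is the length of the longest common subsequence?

4

One common subsequence of length 4: A [2,3], A [5,4], A [7,5], G [8,7]. Since dp[8][7] = 4, nothing longer is possible.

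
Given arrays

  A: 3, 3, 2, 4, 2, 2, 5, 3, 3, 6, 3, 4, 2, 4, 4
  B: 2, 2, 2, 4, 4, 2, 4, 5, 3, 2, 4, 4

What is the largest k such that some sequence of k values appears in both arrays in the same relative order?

Pick 2 [3,3], then 4 [4,5], then 2 [5,6], then 5 [7,8], then 3 [11,9], then 2 [13,10], then 4 [14,11], then 4 [15,12]; all 8 values appear in both, in order. Since dp[15][12] = 8, nothing longer is possible.

8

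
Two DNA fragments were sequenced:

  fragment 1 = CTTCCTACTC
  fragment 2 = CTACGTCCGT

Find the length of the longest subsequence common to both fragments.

Let dp[i][j] be the LCS length of the first i bases of fragment 1 and the first j bases of fragment 2. dp[i][j] = dp[i-1][j-1]+1 when the i-th and j-th bases match, else max(dp[i-1][j], dp[i][j-1]).
    ·  C  T  A  C  G  T  C  C  G  T
 ·  0  0  0  0  0  0  0  0  0  0  0
 C  0  1  1  1  1  1  1  1  1  1  1
 T  0  1  2  2  2  2  2  2  2  2  2
 T  0  1  2  2  2  2  3  3  3  3  3
 C  0  1  2  2  3  3  3  4  4  4  4
 C  0  1  2  2  3  3  3  4  5  5  5
 T  0  1  2  2  3  3  4  4  5  5  6
 A  0  1  2  3  3  3  4  4  5  5  6
 C  0  1  2  3  4  4  4  5  5  5  6
 T  0  1  2  3  4  4  5  5  5  5  6
 C  0  1  2  3  4  4  5  6  6  6  6
dp[10][10] = 6. One LCS (by backtracking along matches): CTTCCT.

6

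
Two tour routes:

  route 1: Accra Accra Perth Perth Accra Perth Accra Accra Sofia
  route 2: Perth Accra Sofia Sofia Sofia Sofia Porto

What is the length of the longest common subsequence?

3

Taking Perth at route 1[4]=route 2[1] → Accra at route 1[5]=route 2[2] → Sofia at route 1[9]=route 2[6] gives a common subsequence of length 3. The LCS DP gives dp[9][7] = 3, so this is optimal.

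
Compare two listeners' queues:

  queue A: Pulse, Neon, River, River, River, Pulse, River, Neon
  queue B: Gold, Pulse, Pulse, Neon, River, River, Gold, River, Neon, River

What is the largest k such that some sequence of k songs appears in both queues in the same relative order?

Taking Pulse (queue A #1, queue B #3), then Neon (queue A #2, queue B #4), then River (queue A #3, queue B #5), then River (queue A #4, queue B #6), then River (queue A #5, queue B #8), then River (queue A #7, queue B #10) gives a common subsequence of length 6. Since dp[8][10] = 6, nothing longer is possible.

6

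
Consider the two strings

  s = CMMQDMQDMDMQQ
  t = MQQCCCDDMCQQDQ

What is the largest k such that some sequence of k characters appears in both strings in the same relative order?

8

Pick M at s[3]=t[1], Q at s[4]=t[2], Q at s[7]=t[3], D at s[8]=t[7], D at s[10]=t[8], M at s[11]=t[9], Q at s[12]=t[12], Q at s[13]=t[14]; all 8 characters appear in both, in order. The LCS DP gives dp[13][14] = 8, so this is optimal.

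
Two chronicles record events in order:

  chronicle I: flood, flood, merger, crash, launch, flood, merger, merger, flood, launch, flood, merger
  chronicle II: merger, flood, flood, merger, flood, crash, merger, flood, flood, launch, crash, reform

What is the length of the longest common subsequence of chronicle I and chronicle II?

7

Taking flood [1,2], then flood [2,3], then merger [3,4], then crash [4,6], then flood [6,8], then flood [9,9], then launch [10,10] gives a common subsequence of length 7. dp[12][12] = 7 confirms this is the maximum.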